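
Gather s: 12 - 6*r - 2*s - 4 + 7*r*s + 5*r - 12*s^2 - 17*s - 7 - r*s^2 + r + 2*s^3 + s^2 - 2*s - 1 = 2*s^3 + s^2*(-r - 11) + s*(7*r - 21)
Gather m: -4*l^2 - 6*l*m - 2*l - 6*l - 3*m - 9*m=-4*l^2 - 8*l + m*(-6*l - 12)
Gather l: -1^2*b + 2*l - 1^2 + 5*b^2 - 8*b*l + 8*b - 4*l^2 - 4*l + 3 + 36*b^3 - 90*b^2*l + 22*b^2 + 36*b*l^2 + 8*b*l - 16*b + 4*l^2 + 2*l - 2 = 36*b^3 - 90*b^2*l + 27*b^2 + 36*b*l^2 - 9*b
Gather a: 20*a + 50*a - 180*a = -110*a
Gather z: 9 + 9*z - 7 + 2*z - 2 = 11*z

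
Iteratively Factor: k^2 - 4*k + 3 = (k - 1)*(k - 3)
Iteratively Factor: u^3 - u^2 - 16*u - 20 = (u + 2)*(u^2 - 3*u - 10) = (u - 5)*(u + 2)*(u + 2)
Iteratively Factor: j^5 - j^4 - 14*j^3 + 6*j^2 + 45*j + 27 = (j - 3)*(j^4 + 2*j^3 - 8*j^2 - 18*j - 9) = (j - 3)*(j + 3)*(j^3 - j^2 - 5*j - 3) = (j - 3)^2*(j + 3)*(j^2 + 2*j + 1) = (j - 3)^2*(j + 1)*(j + 3)*(j + 1)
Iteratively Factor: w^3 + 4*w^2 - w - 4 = (w - 1)*(w^2 + 5*w + 4) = (w - 1)*(w + 1)*(w + 4)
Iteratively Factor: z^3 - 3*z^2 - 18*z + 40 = (z + 4)*(z^2 - 7*z + 10) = (z - 2)*(z + 4)*(z - 5)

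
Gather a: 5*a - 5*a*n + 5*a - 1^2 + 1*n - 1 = a*(10 - 5*n) + n - 2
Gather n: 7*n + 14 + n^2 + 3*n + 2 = n^2 + 10*n + 16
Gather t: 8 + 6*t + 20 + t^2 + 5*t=t^2 + 11*t + 28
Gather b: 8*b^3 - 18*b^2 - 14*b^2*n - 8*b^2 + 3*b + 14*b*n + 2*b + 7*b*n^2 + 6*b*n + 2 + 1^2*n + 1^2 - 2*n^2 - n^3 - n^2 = 8*b^3 + b^2*(-14*n - 26) + b*(7*n^2 + 20*n + 5) - n^3 - 3*n^2 + n + 3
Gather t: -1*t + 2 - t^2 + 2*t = -t^2 + t + 2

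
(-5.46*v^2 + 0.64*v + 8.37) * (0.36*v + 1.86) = -1.9656*v^3 - 9.9252*v^2 + 4.2036*v + 15.5682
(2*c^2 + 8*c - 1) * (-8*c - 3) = -16*c^3 - 70*c^2 - 16*c + 3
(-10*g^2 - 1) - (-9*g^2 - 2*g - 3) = -g^2 + 2*g + 2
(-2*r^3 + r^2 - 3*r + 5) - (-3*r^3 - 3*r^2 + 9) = r^3 + 4*r^2 - 3*r - 4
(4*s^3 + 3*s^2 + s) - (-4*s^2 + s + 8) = 4*s^3 + 7*s^2 - 8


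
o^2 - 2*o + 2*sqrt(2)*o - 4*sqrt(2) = (o - 2)*(o + 2*sqrt(2))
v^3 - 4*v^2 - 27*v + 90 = (v - 6)*(v - 3)*(v + 5)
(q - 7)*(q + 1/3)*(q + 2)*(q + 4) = q^4 - 2*q^3/3 - 103*q^2/3 - 202*q/3 - 56/3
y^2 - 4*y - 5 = (y - 5)*(y + 1)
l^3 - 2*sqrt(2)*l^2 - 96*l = l*(l - 8*sqrt(2))*(l + 6*sqrt(2))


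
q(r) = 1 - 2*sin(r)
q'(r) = -2*cos(r)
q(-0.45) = 1.87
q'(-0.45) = -1.80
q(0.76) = -0.38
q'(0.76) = -1.45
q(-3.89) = -0.36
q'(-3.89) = 1.47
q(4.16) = 2.70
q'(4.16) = 1.05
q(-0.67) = 2.24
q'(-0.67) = -1.57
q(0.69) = -0.27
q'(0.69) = -1.54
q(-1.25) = 2.90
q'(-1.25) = -0.63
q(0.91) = -0.58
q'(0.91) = -1.23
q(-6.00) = 0.44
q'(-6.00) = -1.92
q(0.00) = 1.00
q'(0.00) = -2.00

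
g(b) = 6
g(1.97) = 6.00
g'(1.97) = 0.00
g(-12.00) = 6.00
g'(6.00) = 0.00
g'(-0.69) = 0.00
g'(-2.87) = 0.00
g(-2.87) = 6.00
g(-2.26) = 6.00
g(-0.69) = 6.00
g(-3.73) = 6.00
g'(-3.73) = 0.00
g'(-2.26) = 0.00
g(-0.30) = 6.00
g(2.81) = 6.00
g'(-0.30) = 0.00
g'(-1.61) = 0.00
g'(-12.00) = 0.00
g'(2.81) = 0.00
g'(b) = 0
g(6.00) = 6.00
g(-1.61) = 6.00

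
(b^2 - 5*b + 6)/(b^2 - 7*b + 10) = (b - 3)/(b - 5)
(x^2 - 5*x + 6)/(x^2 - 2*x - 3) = (x - 2)/(x + 1)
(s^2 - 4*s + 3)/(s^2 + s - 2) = (s - 3)/(s + 2)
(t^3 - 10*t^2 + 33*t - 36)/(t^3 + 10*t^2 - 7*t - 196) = (t^2 - 6*t + 9)/(t^2 + 14*t + 49)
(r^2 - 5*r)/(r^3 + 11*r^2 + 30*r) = (r - 5)/(r^2 + 11*r + 30)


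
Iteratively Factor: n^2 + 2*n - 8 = (n + 4)*(n - 2)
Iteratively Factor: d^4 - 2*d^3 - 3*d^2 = (d - 3)*(d^3 + d^2) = d*(d - 3)*(d^2 + d) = d^2*(d - 3)*(d + 1)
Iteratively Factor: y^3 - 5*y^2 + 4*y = (y)*(y^2 - 5*y + 4) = y*(y - 1)*(y - 4)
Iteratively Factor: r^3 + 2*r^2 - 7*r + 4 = (r - 1)*(r^2 + 3*r - 4) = (r - 1)*(r + 4)*(r - 1)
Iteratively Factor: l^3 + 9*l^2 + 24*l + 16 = (l + 4)*(l^2 + 5*l + 4) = (l + 1)*(l + 4)*(l + 4)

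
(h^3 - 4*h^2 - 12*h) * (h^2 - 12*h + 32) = h^5 - 16*h^4 + 68*h^3 + 16*h^2 - 384*h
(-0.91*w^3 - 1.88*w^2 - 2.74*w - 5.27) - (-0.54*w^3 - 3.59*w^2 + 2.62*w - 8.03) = -0.37*w^3 + 1.71*w^2 - 5.36*w + 2.76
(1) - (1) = 0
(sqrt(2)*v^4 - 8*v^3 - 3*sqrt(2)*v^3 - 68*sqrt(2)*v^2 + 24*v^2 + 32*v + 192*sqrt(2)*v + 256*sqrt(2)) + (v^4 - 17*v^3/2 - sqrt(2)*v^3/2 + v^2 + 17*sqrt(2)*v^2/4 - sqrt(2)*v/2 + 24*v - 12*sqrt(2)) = v^4 + sqrt(2)*v^4 - 33*v^3/2 - 7*sqrt(2)*v^3/2 - 255*sqrt(2)*v^2/4 + 25*v^2 + 56*v + 383*sqrt(2)*v/2 + 244*sqrt(2)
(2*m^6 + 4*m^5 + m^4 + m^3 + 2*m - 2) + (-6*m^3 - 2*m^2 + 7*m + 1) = 2*m^6 + 4*m^5 + m^4 - 5*m^3 - 2*m^2 + 9*m - 1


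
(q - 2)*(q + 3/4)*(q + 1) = q^3 - q^2/4 - 11*q/4 - 3/2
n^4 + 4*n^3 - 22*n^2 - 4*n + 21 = (n - 3)*(n - 1)*(n + 1)*(n + 7)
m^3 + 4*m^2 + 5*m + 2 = (m + 1)^2*(m + 2)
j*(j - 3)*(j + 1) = j^3 - 2*j^2 - 3*j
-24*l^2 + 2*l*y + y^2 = (-4*l + y)*(6*l + y)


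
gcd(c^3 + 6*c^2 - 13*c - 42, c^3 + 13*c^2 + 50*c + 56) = c^2 + 9*c + 14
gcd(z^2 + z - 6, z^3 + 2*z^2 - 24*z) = 1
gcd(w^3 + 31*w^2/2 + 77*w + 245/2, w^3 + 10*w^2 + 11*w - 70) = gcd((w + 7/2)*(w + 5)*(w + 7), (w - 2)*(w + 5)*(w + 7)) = w^2 + 12*w + 35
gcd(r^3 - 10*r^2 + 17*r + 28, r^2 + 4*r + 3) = r + 1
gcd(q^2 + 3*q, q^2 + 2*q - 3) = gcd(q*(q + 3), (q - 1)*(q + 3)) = q + 3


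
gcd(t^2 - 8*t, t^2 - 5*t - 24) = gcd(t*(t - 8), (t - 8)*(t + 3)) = t - 8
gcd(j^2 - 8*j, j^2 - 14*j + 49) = 1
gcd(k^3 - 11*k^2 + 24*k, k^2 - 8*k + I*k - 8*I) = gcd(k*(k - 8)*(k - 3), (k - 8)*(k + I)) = k - 8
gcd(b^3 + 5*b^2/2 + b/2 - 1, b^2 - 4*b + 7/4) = b - 1/2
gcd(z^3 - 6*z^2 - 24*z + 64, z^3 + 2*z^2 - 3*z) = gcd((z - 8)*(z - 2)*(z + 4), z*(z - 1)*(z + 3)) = 1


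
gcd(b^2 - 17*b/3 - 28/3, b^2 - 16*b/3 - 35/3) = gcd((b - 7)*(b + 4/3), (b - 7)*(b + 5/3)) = b - 7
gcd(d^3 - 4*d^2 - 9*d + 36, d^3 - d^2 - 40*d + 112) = d - 4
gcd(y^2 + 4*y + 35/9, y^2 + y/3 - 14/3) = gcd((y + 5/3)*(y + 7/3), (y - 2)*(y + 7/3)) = y + 7/3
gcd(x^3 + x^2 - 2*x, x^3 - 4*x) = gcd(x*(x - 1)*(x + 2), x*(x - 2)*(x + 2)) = x^2 + 2*x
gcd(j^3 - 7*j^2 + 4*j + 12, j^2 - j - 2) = j^2 - j - 2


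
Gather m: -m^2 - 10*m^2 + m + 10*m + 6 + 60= -11*m^2 + 11*m + 66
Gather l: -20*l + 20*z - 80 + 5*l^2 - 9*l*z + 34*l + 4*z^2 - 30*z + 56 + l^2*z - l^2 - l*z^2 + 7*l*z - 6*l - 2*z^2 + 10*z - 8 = l^2*(z + 4) + l*(-z^2 - 2*z + 8) + 2*z^2 - 32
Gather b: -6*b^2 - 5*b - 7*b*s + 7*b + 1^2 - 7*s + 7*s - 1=-6*b^2 + b*(2 - 7*s)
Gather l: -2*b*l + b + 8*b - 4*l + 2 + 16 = 9*b + l*(-2*b - 4) + 18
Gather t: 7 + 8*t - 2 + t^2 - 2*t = t^2 + 6*t + 5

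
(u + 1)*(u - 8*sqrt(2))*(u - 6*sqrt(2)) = u^3 - 14*sqrt(2)*u^2 + u^2 - 14*sqrt(2)*u + 96*u + 96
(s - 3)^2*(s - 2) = s^3 - 8*s^2 + 21*s - 18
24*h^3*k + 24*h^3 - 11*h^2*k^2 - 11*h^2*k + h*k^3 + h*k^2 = (-8*h + k)*(-3*h + k)*(h*k + h)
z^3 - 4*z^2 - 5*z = z*(z - 5)*(z + 1)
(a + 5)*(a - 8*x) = a^2 - 8*a*x + 5*a - 40*x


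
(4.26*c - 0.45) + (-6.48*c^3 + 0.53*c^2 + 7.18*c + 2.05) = -6.48*c^3 + 0.53*c^2 + 11.44*c + 1.6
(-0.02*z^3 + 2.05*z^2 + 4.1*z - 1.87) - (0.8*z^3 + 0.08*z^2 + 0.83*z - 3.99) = -0.82*z^3 + 1.97*z^2 + 3.27*z + 2.12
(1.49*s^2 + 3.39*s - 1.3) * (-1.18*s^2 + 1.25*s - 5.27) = -1.7582*s^4 - 2.1377*s^3 - 2.0808*s^2 - 19.4903*s + 6.851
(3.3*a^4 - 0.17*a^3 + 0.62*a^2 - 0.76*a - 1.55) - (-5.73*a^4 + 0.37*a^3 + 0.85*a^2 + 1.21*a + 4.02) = 9.03*a^4 - 0.54*a^3 - 0.23*a^2 - 1.97*a - 5.57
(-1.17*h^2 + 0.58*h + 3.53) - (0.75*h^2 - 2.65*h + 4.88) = -1.92*h^2 + 3.23*h - 1.35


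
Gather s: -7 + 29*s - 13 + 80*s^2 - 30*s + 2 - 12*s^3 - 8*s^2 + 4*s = -12*s^3 + 72*s^2 + 3*s - 18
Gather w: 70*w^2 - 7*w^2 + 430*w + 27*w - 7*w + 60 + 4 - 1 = 63*w^2 + 450*w + 63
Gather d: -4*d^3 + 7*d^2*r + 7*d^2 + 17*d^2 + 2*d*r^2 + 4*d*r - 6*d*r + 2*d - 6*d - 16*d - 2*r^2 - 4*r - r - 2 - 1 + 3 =-4*d^3 + d^2*(7*r + 24) + d*(2*r^2 - 2*r - 20) - 2*r^2 - 5*r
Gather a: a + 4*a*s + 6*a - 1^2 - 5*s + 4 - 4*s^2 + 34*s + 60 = a*(4*s + 7) - 4*s^2 + 29*s + 63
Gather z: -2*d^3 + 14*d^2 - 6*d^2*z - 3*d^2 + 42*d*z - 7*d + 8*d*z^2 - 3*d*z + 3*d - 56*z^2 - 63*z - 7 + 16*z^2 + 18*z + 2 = -2*d^3 + 11*d^2 - 4*d + z^2*(8*d - 40) + z*(-6*d^2 + 39*d - 45) - 5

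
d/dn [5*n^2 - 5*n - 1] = 10*n - 5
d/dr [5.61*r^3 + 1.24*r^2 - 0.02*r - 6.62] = 16.83*r^2 + 2.48*r - 0.02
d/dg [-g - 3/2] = -1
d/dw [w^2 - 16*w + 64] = 2*w - 16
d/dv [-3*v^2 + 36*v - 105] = 36 - 6*v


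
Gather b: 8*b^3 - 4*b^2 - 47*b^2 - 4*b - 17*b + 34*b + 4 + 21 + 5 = 8*b^3 - 51*b^2 + 13*b + 30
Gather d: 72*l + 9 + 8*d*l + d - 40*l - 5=d*(8*l + 1) + 32*l + 4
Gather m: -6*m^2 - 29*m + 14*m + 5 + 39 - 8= -6*m^2 - 15*m + 36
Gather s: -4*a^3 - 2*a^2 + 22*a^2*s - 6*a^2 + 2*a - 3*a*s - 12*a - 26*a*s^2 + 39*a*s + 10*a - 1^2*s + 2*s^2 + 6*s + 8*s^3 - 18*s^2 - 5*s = -4*a^3 - 8*a^2 + 8*s^3 + s^2*(-26*a - 16) + s*(22*a^2 + 36*a)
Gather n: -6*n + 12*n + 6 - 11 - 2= 6*n - 7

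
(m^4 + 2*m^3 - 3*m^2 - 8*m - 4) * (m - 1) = m^5 + m^4 - 5*m^3 - 5*m^2 + 4*m + 4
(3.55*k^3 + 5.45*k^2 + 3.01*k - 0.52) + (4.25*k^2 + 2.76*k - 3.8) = 3.55*k^3 + 9.7*k^2 + 5.77*k - 4.32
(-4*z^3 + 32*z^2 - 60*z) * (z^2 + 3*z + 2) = -4*z^5 + 20*z^4 + 28*z^3 - 116*z^2 - 120*z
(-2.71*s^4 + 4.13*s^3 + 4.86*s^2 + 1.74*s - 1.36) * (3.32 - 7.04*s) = 19.0784*s^5 - 38.0724*s^4 - 20.5028*s^3 + 3.8856*s^2 + 15.3512*s - 4.5152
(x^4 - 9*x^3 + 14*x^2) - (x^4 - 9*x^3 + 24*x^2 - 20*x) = -10*x^2 + 20*x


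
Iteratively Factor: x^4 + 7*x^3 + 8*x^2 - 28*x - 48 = (x - 2)*(x^3 + 9*x^2 + 26*x + 24) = (x - 2)*(x + 2)*(x^2 + 7*x + 12) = (x - 2)*(x + 2)*(x + 4)*(x + 3)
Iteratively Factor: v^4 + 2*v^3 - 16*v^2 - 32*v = (v + 2)*(v^3 - 16*v) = v*(v + 2)*(v^2 - 16) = v*(v - 4)*(v + 2)*(v + 4)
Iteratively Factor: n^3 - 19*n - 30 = (n + 2)*(n^2 - 2*n - 15) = (n + 2)*(n + 3)*(n - 5)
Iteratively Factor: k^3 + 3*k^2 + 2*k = (k + 1)*(k^2 + 2*k) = k*(k + 1)*(k + 2)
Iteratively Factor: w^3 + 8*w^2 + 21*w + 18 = (w + 2)*(w^2 + 6*w + 9) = (w + 2)*(w + 3)*(w + 3)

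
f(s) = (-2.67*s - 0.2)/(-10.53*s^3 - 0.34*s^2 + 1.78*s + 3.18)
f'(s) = (-2.67*s - 0.2)*(31.59*s^2 + 0.68*s - 1.78)/(-10.53*s^3 - 0.34*s^2 + 1.78*s + 3.18)^2 - 2.67/(-10.53*s^3 - 0.34*s^2 + 1.78*s + 3.18)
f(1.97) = 0.07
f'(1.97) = -0.08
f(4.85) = 0.01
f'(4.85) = -0.00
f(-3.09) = 0.03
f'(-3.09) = 0.02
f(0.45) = -0.47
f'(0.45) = -1.70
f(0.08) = -0.12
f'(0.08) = -0.75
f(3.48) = 0.02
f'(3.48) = -0.01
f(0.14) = -0.17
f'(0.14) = -0.73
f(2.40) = 0.05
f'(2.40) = -0.04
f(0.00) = -0.06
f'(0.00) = -0.80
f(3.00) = 0.03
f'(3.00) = -0.02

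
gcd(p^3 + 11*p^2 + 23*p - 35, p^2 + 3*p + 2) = 1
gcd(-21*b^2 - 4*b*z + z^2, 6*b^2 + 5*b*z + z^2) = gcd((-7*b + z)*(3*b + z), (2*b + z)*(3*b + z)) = 3*b + z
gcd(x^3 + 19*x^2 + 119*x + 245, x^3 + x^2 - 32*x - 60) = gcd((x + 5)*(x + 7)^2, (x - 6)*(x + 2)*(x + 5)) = x + 5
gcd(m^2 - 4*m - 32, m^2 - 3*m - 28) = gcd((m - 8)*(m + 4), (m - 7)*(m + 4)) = m + 4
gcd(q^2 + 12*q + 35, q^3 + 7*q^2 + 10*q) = q + 5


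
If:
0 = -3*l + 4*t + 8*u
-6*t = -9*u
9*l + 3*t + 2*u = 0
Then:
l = 0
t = 0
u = 0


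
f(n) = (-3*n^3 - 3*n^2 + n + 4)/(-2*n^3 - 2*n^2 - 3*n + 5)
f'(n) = (-9*n^2 - 6*n + 1)/(-2*n^3 - 2*n^2 - 3*n + 5) + (6*n^2 + 4*n + 3)*(-3*n^3 - 3*n^2 + n + 4)/(-2*n^3 - 2*n^2 - 3*n + 5)^2 = (22*n^3 - 10*n^2 - 14*n + 17)/(4*n^6 + 8*n^5 + 16*n^4 - 8*n^3 - 11*n^2 - 30*n + 25)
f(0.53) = 1.27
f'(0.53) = 1.54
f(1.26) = 0.92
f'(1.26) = 0.78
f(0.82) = 12.42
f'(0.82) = 1277.97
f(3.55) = 1.37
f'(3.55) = 0.06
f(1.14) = 0.80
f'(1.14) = 1.30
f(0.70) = 1.78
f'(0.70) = 6.47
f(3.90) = 1.38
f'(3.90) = 0.05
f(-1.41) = 0.46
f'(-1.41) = -0.38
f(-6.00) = 1.40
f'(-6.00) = -0.03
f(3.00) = 1.33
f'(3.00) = 0.08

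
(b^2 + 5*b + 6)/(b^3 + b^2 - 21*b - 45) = (b + 2)/(b^2 - 2*b - 15)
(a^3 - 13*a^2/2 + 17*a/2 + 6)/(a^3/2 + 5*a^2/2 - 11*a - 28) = (2*a^2 - 5*a - 3)/(a^2 + 9*a + 14)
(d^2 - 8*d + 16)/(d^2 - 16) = (d - 4)/(d + 4)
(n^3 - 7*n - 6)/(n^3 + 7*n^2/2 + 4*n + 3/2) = 2*(n^2 - n - 6)/(2*n^2 + 5*n + 3)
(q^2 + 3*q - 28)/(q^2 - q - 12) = (q + 7)/(q + 3)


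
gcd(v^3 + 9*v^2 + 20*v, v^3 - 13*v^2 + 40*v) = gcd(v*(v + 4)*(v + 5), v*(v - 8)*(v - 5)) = v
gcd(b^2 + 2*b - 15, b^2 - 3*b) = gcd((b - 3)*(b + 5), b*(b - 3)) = b - 3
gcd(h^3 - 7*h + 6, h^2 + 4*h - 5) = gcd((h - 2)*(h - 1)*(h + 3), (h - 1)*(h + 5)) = h - 1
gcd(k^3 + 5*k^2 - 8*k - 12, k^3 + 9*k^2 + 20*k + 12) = k^2 + 7*k + 6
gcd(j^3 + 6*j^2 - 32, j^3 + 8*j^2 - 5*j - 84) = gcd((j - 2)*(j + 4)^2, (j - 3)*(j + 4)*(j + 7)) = j + 4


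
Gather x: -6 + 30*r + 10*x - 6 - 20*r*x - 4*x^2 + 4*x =30*r - 4*x^2 + x*(14 - 20*r) - 12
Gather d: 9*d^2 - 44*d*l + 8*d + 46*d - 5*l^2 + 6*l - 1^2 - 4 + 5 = 9*d^2 + d*(54 - 44*l) - 5*l^2 + 6*l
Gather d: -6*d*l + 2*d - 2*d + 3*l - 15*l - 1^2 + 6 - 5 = -6*d*l - 12*l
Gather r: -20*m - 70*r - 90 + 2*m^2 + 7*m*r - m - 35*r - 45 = 2*m^2 - 21*m + r*(7*m - 105) - 135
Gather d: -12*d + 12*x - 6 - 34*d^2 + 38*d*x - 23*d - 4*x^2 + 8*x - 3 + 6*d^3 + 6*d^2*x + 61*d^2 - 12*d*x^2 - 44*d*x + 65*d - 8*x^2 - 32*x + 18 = 6*d^3 + d^2*(6*x + 27) + d*(-12*x^2 - 6*x + 30) - 12*x^2 - 12*x + 9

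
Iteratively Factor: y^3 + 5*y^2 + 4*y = (y + 1)*(y^2 + 4*y) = y*(y + 1)*(y + 4)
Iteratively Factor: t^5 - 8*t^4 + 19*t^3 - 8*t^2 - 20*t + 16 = (t + 1)*(t^4 - 9*t^3 + 28*t^2 - 36*t + 16) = (t - 1)*(t + 1)*(t^3 - 8*t^2 + 20*t - 16) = (t - 4)*(t - 1)*(t + 1)*(t^2 - 4*t + 4) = (t - 4)*(t - 2)*(t - 1)*(t + 1)*(t - 2)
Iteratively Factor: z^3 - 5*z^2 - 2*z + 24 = (z + 2)*(z^2 - 7*z + 12) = (z - 4)*(z + 2)*(z - 3)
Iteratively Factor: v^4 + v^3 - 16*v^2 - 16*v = (v + 1)*(v^3 - 16*v) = (v - 4)*(v + 1)*(v^2 + 4*v) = (v - 4)*(v + 1)*(v + 4)*(v)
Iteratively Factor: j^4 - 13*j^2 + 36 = (j + 3)*(j^3 - 3*j^2 - 4*j + 12) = (j + 2)*(j + 3)*(j^2 - 5*j + 6) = (j - 2)*(j + 2)*(j + 3)*(j - 3)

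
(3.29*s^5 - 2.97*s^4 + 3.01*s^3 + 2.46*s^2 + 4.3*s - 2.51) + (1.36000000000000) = 3.29*s^5 - 2.97*s^4 + 3.01*s^3 + 2.46*s^2 + 4.3*s - 1.15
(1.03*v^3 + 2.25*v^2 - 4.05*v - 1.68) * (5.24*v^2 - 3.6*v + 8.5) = 5.3972*v^5 + 8.082*v^4 - 20.567*v^3 + 24.9018*v^2 - 28.377*v - 14.28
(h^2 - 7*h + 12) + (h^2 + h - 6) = 2*h^2 - 6*h + 6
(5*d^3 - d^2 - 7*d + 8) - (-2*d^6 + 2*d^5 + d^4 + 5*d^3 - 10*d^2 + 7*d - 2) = 2*d^6 - 2*d^5 - d^4 + 9*d^2 - 14*d + 10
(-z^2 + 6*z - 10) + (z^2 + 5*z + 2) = 11*z - 8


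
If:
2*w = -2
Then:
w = -1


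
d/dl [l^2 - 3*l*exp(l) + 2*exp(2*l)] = -3*l*exp(l) + 2*l + 4*exp(2*l) - 3*exp(l)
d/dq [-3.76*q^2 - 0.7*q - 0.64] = -7.52*q - 0.7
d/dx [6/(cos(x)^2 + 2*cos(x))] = 12*(sin(x)/cos(x)^2 + tan(x))/(cos(x) + 2)^2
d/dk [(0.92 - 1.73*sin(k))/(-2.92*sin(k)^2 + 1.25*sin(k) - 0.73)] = (-5.0516*sin(k)^2 + 5.3728*sin(k) + 0.1129)*cos(k)/(8.5264*sin(k)^4 - 7.3*sin(k)^3 + 5.8257*sin(k)^2 - 1.825*sin(k) + 0.5329)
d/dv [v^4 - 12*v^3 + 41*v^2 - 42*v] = 4*v^3 - 36*v^2 + 82*v - 42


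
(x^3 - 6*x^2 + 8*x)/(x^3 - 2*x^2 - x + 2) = x*(x - 4)/(x^2 - 1)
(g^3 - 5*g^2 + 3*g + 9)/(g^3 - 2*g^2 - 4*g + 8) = (g^3 - 5*g^2 + 3*g + 9)/(g^3 - 2*g^2 - 4*g + 8)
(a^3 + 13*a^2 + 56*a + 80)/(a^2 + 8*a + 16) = a + 5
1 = 1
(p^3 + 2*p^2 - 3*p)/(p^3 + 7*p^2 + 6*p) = (p^2 + 2*p - 3)/(p^2 + 7*p + 6)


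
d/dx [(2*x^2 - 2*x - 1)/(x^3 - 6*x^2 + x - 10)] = (-2*x^4 + 4*x^3 - 7*x^2 - 52*x + 21)/(x^6 - 12*x^5 + 38*x^4 - 32*x^3 + 121*x^2 - 20*x + 100)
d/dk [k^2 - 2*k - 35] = 2*k - 2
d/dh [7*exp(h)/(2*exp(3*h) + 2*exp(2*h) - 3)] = 7*(-2*(3*exp(h) + 2)*exp(2*h) + 2*exp(3*h) + 2*exp(2*h) - 3)*exp(h)/(2*exp(3*h) + 2*exp(2*h) - 3)^2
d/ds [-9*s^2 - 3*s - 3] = -18*s - 3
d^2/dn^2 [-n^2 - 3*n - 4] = -2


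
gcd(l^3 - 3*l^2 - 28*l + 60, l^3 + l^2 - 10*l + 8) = l - 2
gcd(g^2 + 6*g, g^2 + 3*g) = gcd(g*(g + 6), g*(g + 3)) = g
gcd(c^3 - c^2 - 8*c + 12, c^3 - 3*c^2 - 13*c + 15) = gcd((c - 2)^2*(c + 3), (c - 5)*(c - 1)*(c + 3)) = c + 3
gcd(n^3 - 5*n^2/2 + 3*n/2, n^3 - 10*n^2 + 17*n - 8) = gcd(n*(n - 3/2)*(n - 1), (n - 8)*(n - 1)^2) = n - 1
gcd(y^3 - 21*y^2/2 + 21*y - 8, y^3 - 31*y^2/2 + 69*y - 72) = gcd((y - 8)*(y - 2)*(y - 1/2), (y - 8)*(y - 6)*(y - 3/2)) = y - 8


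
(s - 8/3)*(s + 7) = s^2 + 13*s/3 - 56/3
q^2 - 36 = (q - 6)*(q + 6)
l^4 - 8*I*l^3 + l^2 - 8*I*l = l*(l - 8*I)*(l - I)*(l + I)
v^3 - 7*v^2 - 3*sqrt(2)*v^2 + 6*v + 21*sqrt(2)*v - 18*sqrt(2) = (v - 6)*(v - 1)*(v - 3*sqrt(2))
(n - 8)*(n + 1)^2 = n^3 - 6*n^2 - 15*n - 8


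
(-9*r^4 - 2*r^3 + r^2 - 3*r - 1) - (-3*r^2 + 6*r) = -9*r^4 - 2*r^3 + 4*r^2 - 9*r - 1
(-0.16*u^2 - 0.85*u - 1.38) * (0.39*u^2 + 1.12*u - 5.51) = -0.0624*u^4 - 0.5107*u^3 - 0.6086*u^2 + 3.1379*u + 7.6038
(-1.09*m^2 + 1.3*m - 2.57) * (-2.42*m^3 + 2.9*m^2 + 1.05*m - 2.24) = 2.6378*m^5 - 6.307*m^4 + 8.8449*m^3 - 3.6464*m^2 - 5.6105*m + 5.7568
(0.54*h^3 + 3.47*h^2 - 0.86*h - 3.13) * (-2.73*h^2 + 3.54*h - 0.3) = -1.4742*h^5 - 7.5615*h^4 + 14.4696*h^3 + 4.4595*h^2 - 10.8222*h + 0.939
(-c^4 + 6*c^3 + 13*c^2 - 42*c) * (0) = 0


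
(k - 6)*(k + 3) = k^2 - 3*k - 18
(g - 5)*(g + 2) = g^2 - 3*g - 10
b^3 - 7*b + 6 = (b - 2)*(b - 1)*(b + 3)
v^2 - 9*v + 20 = (v - 5)*(v - 4)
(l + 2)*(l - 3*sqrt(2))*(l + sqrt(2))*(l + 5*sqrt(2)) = l^4 + 2*l^3 + 3*sqrt(2)*l^3 - 26*l^2 + 6*sqrt(2)*l^2 - 52*l - 30*sqrt(2)*l - 60*sqrt(2)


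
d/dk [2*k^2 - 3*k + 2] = 4*k - 3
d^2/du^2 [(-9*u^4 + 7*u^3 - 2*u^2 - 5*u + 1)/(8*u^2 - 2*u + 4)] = (-144*u^6 + 108*u^5 - 243*u^4 + 7*u^3 - 162*u^2 + 192*u - 25)/(64*u^6 - 48*u^5 + 108*u^4 - 49*u^3 + 54*u^2 - 12*u + 8)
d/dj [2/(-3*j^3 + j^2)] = 2*(9*j - 2)/(j^3*(3*j - 1)^2)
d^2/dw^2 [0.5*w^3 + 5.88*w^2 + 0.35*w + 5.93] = 3.0*w + 11.76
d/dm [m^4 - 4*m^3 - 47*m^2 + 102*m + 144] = 4*m^3 - 12*m^2 - 94*m + 102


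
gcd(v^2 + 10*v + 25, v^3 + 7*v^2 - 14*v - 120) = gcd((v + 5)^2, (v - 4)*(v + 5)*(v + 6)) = v + 5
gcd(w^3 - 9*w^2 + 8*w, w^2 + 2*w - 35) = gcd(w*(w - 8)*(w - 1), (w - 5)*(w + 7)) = 1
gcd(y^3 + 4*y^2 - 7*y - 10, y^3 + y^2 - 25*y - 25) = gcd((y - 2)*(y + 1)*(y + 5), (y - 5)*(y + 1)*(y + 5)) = y^2 + 6*y + 5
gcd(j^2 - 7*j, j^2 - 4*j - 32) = 1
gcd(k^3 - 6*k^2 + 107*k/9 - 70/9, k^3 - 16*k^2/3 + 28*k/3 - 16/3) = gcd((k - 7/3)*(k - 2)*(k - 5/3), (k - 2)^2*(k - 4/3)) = k - 2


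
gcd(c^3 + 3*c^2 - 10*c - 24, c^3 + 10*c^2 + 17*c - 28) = c + 4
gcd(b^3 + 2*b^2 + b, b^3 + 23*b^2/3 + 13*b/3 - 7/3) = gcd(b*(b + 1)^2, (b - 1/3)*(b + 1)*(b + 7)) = b + 1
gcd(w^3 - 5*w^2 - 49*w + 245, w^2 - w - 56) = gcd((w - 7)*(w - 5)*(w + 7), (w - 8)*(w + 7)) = w + 7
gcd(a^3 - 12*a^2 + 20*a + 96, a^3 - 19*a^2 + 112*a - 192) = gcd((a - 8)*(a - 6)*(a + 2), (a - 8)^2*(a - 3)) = a - 8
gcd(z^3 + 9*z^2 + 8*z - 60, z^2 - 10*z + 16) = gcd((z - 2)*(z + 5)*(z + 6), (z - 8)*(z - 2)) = z - 2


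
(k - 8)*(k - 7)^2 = k^3 - 22*k^2 + 161*k - 392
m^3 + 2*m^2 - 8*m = m*(m - 2)*(m + 4)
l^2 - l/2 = l*(l - 1/2)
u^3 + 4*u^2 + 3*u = u*(u + 1)*(u + 3)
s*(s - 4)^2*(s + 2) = s^4 - 6*s^3 + 32*s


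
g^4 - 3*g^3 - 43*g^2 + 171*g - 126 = (g - 6)*(g - 3)*(g - 1)*(g + 7)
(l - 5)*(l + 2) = l^2 - 3*l - 10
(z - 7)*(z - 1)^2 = z^3 - 9*z^2 + 15*z - 7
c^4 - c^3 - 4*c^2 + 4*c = c*(c - 2)*(c - 1)*(c + 2)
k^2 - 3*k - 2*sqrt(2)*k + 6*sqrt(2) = (k - 3)*(k - 2*sqrt(2))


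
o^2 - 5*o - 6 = (o - 6)*(o + 1)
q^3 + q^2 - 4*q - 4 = (q - 2)*(q + 1)*(q + 2)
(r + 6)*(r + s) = r^2 + r*s + 6*r + 6*s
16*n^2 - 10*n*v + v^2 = (-8*n + v)*(-2*n + v)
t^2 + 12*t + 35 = (t + 5)*(t + 7)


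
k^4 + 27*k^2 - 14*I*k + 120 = (k - 4*I)*(k - 3*I)*(k + 2*I)*(k + 5*I)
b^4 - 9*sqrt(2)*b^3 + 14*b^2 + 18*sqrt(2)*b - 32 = (b - 8*sqrt(2))*(b - sqrt(2))^2*(b + sqrt(2))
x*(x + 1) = x^2 + x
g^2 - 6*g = g*(g - 6)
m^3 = m^3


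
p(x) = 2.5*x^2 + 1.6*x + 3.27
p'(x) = 5.0*x + 1.6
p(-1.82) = 8.64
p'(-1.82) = -7.50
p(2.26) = 19.66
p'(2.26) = 12.90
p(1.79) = 14.14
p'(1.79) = 10.55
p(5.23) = 80.02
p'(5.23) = 27.75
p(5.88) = 99.11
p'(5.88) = 31.00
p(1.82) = 14.46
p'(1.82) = 10.70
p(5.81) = 96.96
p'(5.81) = 30.65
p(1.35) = 9.99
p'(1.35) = 8.35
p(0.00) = 3.27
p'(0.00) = 1.60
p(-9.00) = 191.37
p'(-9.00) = -43.40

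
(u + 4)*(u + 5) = u^2 + 9*u + 20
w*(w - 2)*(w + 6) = w^3 + 4*w^2 - 12*w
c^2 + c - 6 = (c - 2)*(c + 3)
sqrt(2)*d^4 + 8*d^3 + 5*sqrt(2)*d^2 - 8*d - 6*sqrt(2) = (d - 1)*(d + sqrt(2))*(d + 3*sqrt(2))*(sqrt(2)*d + sqrt(2))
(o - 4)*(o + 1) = o^2 - 3*o - 4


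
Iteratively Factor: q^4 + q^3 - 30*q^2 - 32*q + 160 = (q - 5)*(q^3 + 6*q^2 - 32) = (q - 5)*(q + 4)*(q^2 + 2*q - 8) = (q - 5)*(q - 2)*(q + 4)*(q + 4)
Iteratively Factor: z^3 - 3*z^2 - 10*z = (z + 2)*(z^2 - 5*z) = (z - 5)*(z + 2)*(z)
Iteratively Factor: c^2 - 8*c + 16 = (c - 4)*(c - 4)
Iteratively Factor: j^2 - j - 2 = (j - 2)*(j + 1)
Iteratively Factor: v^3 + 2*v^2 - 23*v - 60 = (v - 5)*(v^2 + 7*v + 12) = (v - 5)*(v + 3)*(v + 4)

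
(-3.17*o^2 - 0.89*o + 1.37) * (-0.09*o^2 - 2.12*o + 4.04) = 0.2853*o^4 + 6.8005*o^3 - 11.0433*o^2 - 6.5*o + 5.5348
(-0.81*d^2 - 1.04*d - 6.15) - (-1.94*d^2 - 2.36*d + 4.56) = 1.13*d^2 + 1.32*d - 10.71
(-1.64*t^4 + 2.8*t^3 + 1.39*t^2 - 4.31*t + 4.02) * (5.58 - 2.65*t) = 4.346*t^5 - 16.5712*t^4 + 11.9405*t^3 + 19.1777*t^2 - 34.7028*t + 22.4316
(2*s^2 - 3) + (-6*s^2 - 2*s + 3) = -4*s^2 - 2*s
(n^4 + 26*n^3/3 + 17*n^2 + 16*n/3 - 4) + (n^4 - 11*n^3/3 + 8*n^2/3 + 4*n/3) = 2*n^4 + 5*n^3 + 59*n^2/3 + 20*n/3 - 4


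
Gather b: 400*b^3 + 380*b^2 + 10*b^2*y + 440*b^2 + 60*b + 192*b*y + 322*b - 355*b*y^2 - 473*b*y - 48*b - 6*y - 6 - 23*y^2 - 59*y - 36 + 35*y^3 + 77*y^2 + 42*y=400*b^3 + b^2*(10*y + 820) + b*(-355*y^2 - 281*y + 334) + 35*y^3 + 54*y^2 - 23*y - 42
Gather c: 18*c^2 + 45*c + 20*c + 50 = 18*c^2 + 65*c + 50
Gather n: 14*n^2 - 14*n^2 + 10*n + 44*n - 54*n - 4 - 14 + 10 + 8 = 0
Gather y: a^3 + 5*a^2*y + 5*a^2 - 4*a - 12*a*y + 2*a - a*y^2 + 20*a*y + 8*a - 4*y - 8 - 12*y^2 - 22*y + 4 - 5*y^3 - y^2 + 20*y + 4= a^3 + 5*a^2 + 6*a - 5*y^3 + y^2*(-a - 13) + y*(5*a^2 + 8*a - 6)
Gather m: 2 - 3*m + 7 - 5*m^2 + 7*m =-5*m^2 + 4*m + 9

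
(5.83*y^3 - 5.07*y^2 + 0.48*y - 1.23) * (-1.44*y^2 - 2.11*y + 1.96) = -8.3952*y^5 - 5.0005*y^4 + 21.4333*y^3 - 9.1788*y^2 + 3.5361*y - 2.4108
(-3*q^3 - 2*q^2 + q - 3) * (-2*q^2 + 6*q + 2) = 6*q^5 - 14*q^4 - 20*q^3 + 8*q^2 - 16*q - 6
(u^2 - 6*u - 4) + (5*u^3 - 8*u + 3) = 5*u^3 + u^2 - 14*u - 1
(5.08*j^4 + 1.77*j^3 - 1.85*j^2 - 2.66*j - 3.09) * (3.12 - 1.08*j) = -5.4864*j^5 + 13.938*j^4 + 7.5204*j^3 - 2.8992*j^2 - 4.962*j - 9.6408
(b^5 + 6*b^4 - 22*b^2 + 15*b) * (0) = 0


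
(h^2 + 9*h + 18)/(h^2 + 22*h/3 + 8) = 3*(h + 3)/(3*h + 4)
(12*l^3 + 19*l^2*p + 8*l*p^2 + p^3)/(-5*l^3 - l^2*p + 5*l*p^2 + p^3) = (12*l^2 + 7*l*p + p^2)/(-5*l^2 + 4*l*p + p^2)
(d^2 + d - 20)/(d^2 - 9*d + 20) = (d + 5)/(d - 5)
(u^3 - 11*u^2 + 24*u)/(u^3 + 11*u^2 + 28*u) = (u^2 - 11*u + 24)/(u^2 + 11*u + 28)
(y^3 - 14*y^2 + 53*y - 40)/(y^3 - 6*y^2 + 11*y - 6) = (y^2 - 13*y + 40)/(y^2 - 5*y + 6)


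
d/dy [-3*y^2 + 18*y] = 18 - 6*y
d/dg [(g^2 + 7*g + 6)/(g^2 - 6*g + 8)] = (-13*g^2 + 4*g + 92)/(g^4 - 12*g^3 + 52*g^2 - 96*g + 64)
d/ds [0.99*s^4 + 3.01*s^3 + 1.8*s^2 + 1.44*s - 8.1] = 3.96*s^3 + 9.03*s^2 + 3.6*s + 1.44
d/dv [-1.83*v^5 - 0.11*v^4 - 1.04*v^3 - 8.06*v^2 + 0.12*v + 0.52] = -9.15*v^4 - 0.44*v^3 - 3.12*v^2 - 16.12*v + 0.12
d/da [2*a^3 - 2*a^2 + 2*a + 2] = 6*a^2 - 4*a + 2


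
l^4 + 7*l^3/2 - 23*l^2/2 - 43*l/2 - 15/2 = (l - 3)*(l + 1/2)*(l + 1)*(l + 5)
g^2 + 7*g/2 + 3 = (g + 3/2)*(g + 2)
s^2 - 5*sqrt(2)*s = s*(s - 5*sqrt(2))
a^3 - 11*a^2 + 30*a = a*(a - 6)*(a - 5)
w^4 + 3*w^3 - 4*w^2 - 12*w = w*(w - 2)*(w + 2)*(w + 3)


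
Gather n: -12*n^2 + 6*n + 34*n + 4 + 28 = -12*n^2 + 40*n + 32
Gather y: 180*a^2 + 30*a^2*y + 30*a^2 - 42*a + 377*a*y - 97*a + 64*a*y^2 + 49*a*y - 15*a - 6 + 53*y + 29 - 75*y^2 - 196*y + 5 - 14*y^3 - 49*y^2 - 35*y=210*a^2 - 154*a - 14*y^3 + y^2*(64*a - 124) + y*(30*a^2 + 426*a - 178) + 28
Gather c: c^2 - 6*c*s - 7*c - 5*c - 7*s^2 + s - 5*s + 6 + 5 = c^2 + c*(-6*s - 12) - 7*s^2 - 4*s + 11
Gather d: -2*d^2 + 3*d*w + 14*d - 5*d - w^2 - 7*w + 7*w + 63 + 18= -2*d^2 + d*(3*w + 9) - w^2 + 81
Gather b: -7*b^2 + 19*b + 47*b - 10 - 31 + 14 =-7*b^2 + 66*b - 27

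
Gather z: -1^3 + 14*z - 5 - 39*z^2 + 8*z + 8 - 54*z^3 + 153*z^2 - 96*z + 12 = -54*z^3 + 114*z^2 - 74*z + 14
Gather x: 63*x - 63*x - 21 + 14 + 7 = 0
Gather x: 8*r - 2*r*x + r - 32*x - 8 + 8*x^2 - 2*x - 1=9*r + 8*x^2 + x*(-2*r - 34) - 9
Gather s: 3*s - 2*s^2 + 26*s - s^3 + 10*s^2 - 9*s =-s^3 + 8*s^2 + 20*s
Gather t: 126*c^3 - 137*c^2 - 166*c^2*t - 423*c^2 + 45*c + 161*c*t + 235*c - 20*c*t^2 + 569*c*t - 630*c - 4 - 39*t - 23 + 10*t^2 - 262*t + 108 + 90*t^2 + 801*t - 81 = 126*c^3 - 560*c^2 - 350*c + t^2*(100 - 20*c) + t*(-166*c^2 + 730*c + 500)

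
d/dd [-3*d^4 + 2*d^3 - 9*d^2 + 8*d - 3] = -12*d^3 + 6*d^2 - 18*d + 8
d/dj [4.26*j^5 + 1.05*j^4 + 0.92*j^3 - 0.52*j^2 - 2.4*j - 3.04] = 21.3*j^4 + 4.2*j^3 + 2.76*j^2 - 1.04*j - 2.4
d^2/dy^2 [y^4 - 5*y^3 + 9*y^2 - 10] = 12*y^2 - 30*y + 18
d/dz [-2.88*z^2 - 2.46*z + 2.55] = -5.76*z - 2.46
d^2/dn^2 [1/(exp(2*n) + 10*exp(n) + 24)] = 2*(4*(exp(n) + 5)^2*exp(n) - (2*exp(n) + 5)*(exp(2*n) + 10*exp(n) + 24))*exp(n)/(exp(2*n) + 10*exp(n) + 24)^3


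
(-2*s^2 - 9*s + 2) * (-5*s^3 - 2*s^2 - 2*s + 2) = 10*s^5 + 49*s^4 + 12*s^3 + 10*s^2 - 22*s + 4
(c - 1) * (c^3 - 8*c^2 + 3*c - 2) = c^4 - 9*c^3 + 11*c^2 - 5*c + 2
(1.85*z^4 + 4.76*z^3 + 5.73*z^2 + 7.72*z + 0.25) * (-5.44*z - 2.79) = -10.064*z^5 - 31.0559*z^4 - 44.4516*z^3 - 57.9835*z^2 - 22.8988*z - 0.6975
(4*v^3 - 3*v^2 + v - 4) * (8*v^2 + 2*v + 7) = 32*v^5 - 16*v^4 + 30*v^3 - 51*v^2 - v - 28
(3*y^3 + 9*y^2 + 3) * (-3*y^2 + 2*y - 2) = -9*y^5 - 21*y^4 + 12*y^3 - 27*y^2 + 6*y - 6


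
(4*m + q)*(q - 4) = 4*m*q - 16*m + q^2 - 4*q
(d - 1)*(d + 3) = d^2 + 2*d - 3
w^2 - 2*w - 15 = (w - 5)*(w + 3)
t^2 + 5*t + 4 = (t + 1)*(t + 4)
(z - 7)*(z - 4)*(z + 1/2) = z^3 - 21*z^2/2 + 45*z/2 + 14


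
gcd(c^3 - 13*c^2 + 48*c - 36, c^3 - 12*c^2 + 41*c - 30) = c^2 - 7*c + 6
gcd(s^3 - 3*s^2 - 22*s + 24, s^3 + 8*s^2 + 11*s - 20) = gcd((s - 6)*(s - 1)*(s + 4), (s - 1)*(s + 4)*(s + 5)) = s^2 + 3*s - 4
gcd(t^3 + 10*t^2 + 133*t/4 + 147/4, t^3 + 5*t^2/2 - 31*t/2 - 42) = t^2 + 13*t/2 + 21/2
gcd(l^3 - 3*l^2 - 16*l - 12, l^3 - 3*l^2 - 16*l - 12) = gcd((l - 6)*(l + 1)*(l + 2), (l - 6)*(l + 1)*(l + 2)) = l^3 - 3*l^2 - 16*l - 12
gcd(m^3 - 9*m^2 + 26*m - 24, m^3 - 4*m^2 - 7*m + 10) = 1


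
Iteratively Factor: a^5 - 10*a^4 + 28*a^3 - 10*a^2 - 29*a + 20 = (a - 1)*(a^4 - 9*a^3 + 19*a^2 + 9*a - 20) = (a - 1)^2*(a^3 - 8*a^2 + 11*a + 20) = (a - 4)*(a - 1)^2*(a^2 - 4*a - 5) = (a - 4)*(a - 1)^2*(a + 1)*(a - 5)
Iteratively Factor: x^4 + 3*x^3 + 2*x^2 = (x + 2)*(x^3 + x^2) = x*(x + 2)*(x^2 + x) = x^2*(x + 2)*(x + 1)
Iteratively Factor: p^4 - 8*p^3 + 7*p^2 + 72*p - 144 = (p + 3)*(p^3 - 11*p^2 + 40*p - 48) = (p - 3)*(p + 3)*(p^2 - 8*p + 16) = (p - 4)*(p - 3)*(p + 3)*(p - 4)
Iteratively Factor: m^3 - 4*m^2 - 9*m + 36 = (m + 3)*(m^2 - 7*m + 12) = (m - 3)*(m + 3)*(m - 4)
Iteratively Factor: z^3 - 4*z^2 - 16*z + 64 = (z - 4)*(z^2 - 16) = (z - 4)^2*(z + 4)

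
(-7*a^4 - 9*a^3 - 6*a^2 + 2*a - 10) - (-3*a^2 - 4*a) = -7*a^4 - 9*a^3 - 3*a^2 + 6*a - 10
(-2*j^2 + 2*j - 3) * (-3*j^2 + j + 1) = 6*j^4 - 8*j^3 + 9*j^2 - j - 3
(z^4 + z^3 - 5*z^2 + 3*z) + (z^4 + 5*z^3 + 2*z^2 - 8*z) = 2*z^4 + 6*z^3 - 3*z^2 - 5*z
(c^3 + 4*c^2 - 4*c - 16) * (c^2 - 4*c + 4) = c^5 - 16*c^3 + 16*c^2 + 48*c - 64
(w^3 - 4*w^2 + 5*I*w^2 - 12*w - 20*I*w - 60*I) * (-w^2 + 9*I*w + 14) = -w^5 + 4*w^4 + 4*I*w^4 - 19*w^3 - 16*I*w^3 + 124*w^2 + 22*I*w^2 + 372*w - 280*I*w - 840*I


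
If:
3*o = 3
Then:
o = 1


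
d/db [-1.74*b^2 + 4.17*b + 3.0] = 4.17 - 3.48*b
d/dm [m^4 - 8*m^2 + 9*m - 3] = 4*m^3 - 16*m + 9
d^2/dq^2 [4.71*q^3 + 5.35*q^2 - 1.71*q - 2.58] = 28.26*q + 10.7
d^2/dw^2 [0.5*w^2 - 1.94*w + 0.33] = 1.00000000000000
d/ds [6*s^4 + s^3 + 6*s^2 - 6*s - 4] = 24*s^3 + 3*s^2 + 12*s - 6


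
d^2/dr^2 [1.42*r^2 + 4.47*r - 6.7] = 2.84000000000000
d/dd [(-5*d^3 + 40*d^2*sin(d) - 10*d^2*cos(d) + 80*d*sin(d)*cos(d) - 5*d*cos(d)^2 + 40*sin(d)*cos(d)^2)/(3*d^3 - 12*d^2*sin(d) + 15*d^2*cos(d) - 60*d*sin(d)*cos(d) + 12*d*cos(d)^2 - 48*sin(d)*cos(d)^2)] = 5*(-3*d^3*sin(d) + 4*d^3*cos(d) + 36*d^2*sin(d)^2 - 4*d^2*sin(d) + 20*d^2*cos(d)^2 - 3*d^2*cos(d) - 96*d*sin(d)^3 + 8*d*sin(2*d) + 16*d*cos(d)^3 - 96*sin(d)^2*cos(d) - 16*sin(d)*cos(d)^2)/(3*(d - 4*sin(d))^2*(d + 4*cos(d))^2)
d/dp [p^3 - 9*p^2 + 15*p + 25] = 3*p^2 - 18*p + 15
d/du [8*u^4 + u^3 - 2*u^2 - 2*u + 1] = 32*u^3 + 3*u^2 - 4*u - 2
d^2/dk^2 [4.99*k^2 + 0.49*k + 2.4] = 9.98000000000000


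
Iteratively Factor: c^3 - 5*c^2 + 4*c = (c - 1)*(c^2 - 4*c) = (c - 4)*(c - 1)*(c)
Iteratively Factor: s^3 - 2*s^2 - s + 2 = (s - 2)*(s^2 - 1) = (s - 2)*(s + 1)*(s - 1)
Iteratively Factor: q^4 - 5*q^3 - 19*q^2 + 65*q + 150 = (q + 2)*(q^3 - 7*q^2 - 5*q + 75) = (q - 5)*(q + 2)*(q^2 - 2*q - 15) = (q - 5)*(q + 2)*(q + 3)*(q - 5)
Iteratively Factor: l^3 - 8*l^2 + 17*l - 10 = (l - 1)*(l^2 - 7*l + 10) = (l - 2)*(l - 1)*(l - 5)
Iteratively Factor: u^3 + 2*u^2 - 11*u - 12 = (u - 3)*(u^2 + 5*u + 4) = (u - 3)*(u + 4)*(u + 1)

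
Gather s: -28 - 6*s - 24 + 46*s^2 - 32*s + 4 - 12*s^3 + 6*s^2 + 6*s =-12*s^3 + 52*s^2 - 32*s - 48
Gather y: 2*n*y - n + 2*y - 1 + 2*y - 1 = -n + y*(2*n + 4) - 2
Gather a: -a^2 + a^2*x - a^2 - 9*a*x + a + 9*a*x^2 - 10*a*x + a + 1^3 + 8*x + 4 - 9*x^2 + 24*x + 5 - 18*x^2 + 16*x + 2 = a^2*(x - 2) + a*(9*x^2 - 19*x + 2) - 27*x^2 + 48*x + 12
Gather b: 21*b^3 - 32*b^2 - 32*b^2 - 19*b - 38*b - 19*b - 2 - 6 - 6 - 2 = 21*b^3 - 64*b^2 - 76*b - 16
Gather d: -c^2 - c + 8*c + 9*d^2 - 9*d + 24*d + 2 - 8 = -c^2 + 7*c + 9*d^2 + 15*d - 6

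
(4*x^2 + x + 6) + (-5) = 4*x^2 + x + 1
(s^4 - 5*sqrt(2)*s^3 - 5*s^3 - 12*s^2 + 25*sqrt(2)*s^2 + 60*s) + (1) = s^4 - 5*sqrt(2)*s^3 - 5*s^3 - 12*s^2 + 25*sqrt(2)*s^2 + 60*s + 1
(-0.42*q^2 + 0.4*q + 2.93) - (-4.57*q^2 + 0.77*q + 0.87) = 4.15*q^2 - 0.37*q + 2.06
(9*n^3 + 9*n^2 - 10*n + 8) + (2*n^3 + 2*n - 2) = 11*n^3 + 9*n^2 - 8*n + 6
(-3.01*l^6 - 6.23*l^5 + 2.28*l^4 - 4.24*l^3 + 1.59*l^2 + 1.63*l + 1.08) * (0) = 0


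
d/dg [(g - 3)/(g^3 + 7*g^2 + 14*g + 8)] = (g^3 + 7*g^2 + 14*g - (g - 3)*(3*g^2 + 14*g + 14) + 8)/(g^3 + 7*g^2 + 14*g + 8)^2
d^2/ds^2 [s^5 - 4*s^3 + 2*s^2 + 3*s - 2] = 20*s^3 - 24*s + 4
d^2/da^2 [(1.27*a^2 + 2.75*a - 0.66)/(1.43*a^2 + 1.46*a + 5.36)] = (5.943938*a^3 - 66.50358*a^2 - 134.736888*a + 37.236208)/(2.924207*a^6 + 8.956662*a^5 + 42.026556*a^4 + 70.255784*a^3 + 157.526112*a^2 + 125.835648*a + 153.990656)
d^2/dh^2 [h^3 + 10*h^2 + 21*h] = 6*h + 20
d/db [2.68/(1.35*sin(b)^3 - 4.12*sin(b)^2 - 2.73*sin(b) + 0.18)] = (-10.854*sin(b)^2 + 22.0832*sin(b) + 7.3164)*cos(b)/(1.35*sin(b)^3 - 4.12*sin(b)^2 - 2.73*sin(b) + 0.18)^2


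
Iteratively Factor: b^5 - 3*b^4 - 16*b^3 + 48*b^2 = (b + 4)*(b^4 - 7*b^3 + 12*b^2) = (b - 4)*(b + 4)*(b^3 - 3*b^2) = b*(b - 4)*(b + 4)*(b^2 - 3*b) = b*(b - 4)*(b - 3)*(b + 4)*(b)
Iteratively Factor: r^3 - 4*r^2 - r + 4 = (r - 4)*(r^2 - 1) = (r - 4)*(r - 1)*(r + 1)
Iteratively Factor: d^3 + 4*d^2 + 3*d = (d)*(d^2 + 4*d + 3) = d*(d + 1)*(d + 3)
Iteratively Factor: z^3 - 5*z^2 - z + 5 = (z + 1)*(z^2 - 6*z + 5) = (z - 5)*(z + 1)*(z - 1)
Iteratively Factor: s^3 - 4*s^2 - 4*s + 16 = (s + 2)*(s^2 - 6*s + 8) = (s - 2)*(s + 2)*(s - 4)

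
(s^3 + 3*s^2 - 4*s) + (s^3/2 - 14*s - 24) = 3*s^3/2 + 3*s^2 - 18*s - 24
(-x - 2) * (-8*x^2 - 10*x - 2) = 8*x^3 + 26*x^2 + 22*x + 4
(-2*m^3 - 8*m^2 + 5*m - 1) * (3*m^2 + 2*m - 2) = -6*m^5 - 28*m^4 + 3*m^3 + 23*m^2 - 12*m + 2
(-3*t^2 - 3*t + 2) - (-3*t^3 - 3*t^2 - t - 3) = 3*t^3 - 2*t + 5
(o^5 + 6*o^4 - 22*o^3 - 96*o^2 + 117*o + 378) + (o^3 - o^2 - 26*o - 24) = o^5 + 6*o^4 - 21*o^3 - 97*o^2 + 91*o + 354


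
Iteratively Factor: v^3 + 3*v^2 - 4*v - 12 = (v + 2)*(v^2 + v - 6) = (v - 2)*(v + 2)*(v + 3)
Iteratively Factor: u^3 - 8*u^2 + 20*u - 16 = (u - 2)*(u^2 - 6*u + 8) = (u - 2)^2*(u - 4)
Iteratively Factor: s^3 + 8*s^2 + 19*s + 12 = (s + 3)*(s^2 + 5*s + 4) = (s + 1)*(s + 3)*(s + 4)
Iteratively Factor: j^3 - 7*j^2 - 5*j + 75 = (j - 5)*(j^2 - 2*j - 15) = (j - 5)*(j + 3)*(j - 5)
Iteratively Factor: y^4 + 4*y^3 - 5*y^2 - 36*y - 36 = (y + 2)*(y^3 + 2*y^2 - 9*y - 18) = (y - 3)*(y + 2)*(y^2 + 5*y + 6) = (y - 3)*(y + 2)^2*(y + 3)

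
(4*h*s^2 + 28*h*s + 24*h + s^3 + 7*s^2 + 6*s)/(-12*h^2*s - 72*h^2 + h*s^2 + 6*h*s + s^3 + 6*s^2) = (s + 1)/(-3*h + s)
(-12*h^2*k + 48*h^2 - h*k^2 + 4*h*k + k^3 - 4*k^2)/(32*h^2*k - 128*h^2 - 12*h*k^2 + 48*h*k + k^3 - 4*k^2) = (-3*h - k)/(8*h - k)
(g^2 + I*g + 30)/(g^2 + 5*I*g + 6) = (g - 5*I)/(g - I)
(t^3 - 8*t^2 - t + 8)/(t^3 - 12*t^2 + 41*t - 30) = (t^2 - 7*t - 8)/(t^2 - 11*t + 30)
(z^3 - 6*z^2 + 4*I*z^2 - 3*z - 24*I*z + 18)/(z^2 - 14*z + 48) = (z^2 + 4*I*z - 3)/(z - 8)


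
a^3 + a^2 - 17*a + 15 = (a - 3)*(a - 1)*(a + 5)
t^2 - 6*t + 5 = (t - 5)*(t - 1)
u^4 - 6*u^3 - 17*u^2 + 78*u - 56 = (u - 7)*(u - 2)*(u - 1)*(u + 4)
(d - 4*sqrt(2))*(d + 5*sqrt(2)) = d^2 + sqrt(2)*d - 40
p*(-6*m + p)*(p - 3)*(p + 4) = -6*m*p^3 - 6*m*p^2 + 72*m*p + p^4 + p^3 - 12*p^2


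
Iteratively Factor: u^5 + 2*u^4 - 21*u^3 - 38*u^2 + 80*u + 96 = (u - 2)*(u^4 + 4*u^3 - 13*u^2 - 64*u - 48) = (u - 4)*(u - 2)*(u^3 + 8*u^2 + 19*u + 12) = (u - 4)*(u - 2)*(u + 4)*(u^2 + 4*u + 3) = (u - 4)*(u - 2)*(u + 1)*(u + 4)*(u + 3)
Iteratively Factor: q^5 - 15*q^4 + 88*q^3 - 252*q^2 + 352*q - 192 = (q - 2)*(q^4 - 13*q^3 + 62*q^2 - 128*q + 96) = (q - 2)^2*(q^3 - 11*q^2 + 40*q - 48) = (q - 4)*(q - 2)^2*(q^2 - 7*q + 12) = (q - 4)*(q - 3)*(q - 2)^2*(q - 4)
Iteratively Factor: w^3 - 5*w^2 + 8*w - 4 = (w - 2)*(w^2 - 3*w + 2) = (w - 2)*(w - 1)*(w - 2)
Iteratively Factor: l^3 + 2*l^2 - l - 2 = (l + 2)*(l^2 - 1) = (l - 1)*(l + 2)*(l + 1)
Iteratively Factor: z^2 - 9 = (z + 3)*(z - 3)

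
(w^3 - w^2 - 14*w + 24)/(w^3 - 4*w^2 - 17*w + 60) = (w - 2)/(w - 5)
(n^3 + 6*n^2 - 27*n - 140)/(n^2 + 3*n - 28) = (n^2 - n - 20)/(n - 4)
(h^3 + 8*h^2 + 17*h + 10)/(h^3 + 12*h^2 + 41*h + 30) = (h + 2)/(h + 6)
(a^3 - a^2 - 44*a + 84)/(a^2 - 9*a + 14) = (a^2 + a - 42)/(a - 7)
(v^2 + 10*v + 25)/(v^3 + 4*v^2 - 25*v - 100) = (v + 5)/(v^2 - v - 20)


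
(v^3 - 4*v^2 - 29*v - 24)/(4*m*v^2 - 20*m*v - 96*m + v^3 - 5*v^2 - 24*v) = (v + 1)/(4*m + v)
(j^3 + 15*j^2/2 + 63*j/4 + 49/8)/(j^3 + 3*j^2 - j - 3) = (8*j^3 + 60*j^2 + 126*j + 49)/(8*(j^3 + 3*j^2 - j - 3))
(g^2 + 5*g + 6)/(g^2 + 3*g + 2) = (g + 3)/(g + 1)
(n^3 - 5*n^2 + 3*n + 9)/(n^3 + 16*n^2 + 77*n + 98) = (n^3 - 5*n^2 + 3*n + 9)/(n^3 + 16*n^2 + 77*n + 98)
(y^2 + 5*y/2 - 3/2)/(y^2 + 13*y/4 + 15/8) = 4*(2*y^2 + 5*y - 3)/(8*y^2 + 26*y + 15)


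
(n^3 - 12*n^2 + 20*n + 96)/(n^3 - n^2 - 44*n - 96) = (n^2 - 4*n - 12)/(n^2 + 7*n + 12)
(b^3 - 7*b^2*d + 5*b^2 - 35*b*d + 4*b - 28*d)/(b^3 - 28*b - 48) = (b^2 - 7*b*d + b - 7*d)/(b^2 - 4*b - 12)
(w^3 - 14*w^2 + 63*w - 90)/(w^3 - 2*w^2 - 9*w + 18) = (w^2 - 11*w + 30)/(w^2 + w - 6)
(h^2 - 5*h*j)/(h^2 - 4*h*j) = (h - 5*j)/(h - 4*j)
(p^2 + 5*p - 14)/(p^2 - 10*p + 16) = (p + 7)/(p - 8)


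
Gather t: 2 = 2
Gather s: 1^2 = 1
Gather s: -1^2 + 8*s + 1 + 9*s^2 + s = 9*s^2 + 9*s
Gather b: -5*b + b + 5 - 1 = 4 - 4*b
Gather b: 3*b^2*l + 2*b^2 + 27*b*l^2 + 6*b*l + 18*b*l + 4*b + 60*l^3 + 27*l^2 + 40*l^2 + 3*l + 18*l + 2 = b^2*(3*l + 2) + b*(27*l^2 + 24*l + 4) + 60*l^3 + 67*l^2 + 21*l + 2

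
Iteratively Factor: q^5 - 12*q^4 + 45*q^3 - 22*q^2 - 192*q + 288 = (q - 4)*(q^4 - 8*q^3 + 13*q^2 + 30*q - 72) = (q - 4)*(q - 3)*(q^3 - 5*q^2 - 2*q + 24) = (q - 4)*(q - 3)*(q + 2)*(q^2 - 7*q + 12) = (q - 4)*(q - 3)^2*(q + 2)*(q - 4)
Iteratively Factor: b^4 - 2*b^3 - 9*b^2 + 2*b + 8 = (b - 1)*(b^3 - b^2 - 10*b - 8) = (b - 1)*(b + 1)*(b^2 - 2*b - 8) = (b - 4)*(b - 1)*(b + 1)*(b + 2)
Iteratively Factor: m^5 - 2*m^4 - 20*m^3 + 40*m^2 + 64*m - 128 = (m + 4)*(m^4 - 6*m^3 + 4*m^2 + 24*m - 32) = (m + 2)*(m + 4)*(m^3 - 8*m^2 + 20*m - 16) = (m - 4)*(m + 2)*(m + 4)*(m^2 - 4*m + 4) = (m - 4)*(m - 2)*(m + 2)*(m + 4)*(m - 2)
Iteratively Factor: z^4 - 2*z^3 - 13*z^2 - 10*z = (z + 2)*(z^3 - 4*z^2 - 5*z) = (z - 5)*(z + 2)*(z^2 + z) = (z - 5)*(z + 1)*(z + 2)*(z)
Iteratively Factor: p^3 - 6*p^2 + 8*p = (p - 4)*(p^2 - 2*p) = (p - 4)*(p - 2)*(p)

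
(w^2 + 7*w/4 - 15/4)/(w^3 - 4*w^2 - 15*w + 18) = (w - 5/4)/(w^2 - 7*w + 6)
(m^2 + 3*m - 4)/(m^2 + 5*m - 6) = (m + 4)/(m + 6)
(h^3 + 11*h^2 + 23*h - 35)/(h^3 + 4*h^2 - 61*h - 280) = (h - 1)/(h - 8)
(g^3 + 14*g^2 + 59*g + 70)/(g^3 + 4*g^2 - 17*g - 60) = (g^2 + 9*g + 14)/(g^2 - g - 12)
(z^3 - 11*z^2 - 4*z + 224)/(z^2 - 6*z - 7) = (z^2 - 4*z - 32)/(z + 1)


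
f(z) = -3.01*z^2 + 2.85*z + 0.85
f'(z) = 2.85 - 6.02*z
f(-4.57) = -75.04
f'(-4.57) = 30.36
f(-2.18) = -19.67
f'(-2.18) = 15.97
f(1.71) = -3.08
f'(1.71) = -7.44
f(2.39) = -9.53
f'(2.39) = -11.54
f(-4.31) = -67.35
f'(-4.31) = 28.80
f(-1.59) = -11.29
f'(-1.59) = 12.42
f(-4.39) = -69.67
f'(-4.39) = 29.28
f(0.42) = 1.52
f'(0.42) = 0.32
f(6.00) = -90.41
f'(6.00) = -33.27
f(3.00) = -17.69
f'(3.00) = -15.21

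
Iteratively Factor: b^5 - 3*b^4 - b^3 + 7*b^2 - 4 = (b - 2)*(b^4 - b^3 - 3*b^2 + b + 2) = (b - 2)*(b - 1)*(b^3 - 3*b - 2) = (b - 2)^2*(b - 1)*(b^2 + 2*b + 1) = (b - 2)^2*(b - 1)*(b + 1)*(b + 1)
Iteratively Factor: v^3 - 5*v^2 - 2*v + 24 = (v + 2)*(v^2 - 7*v + 12) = (v - 4)*(v + 2)*(v - 3)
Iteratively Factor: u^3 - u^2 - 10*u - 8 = (u - 4)*(u^2 + 3*u + 2) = (u - 4)*(u + 2)*(u + 1)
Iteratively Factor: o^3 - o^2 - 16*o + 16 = (o - 4)*(o^2 + 3*o - 4) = (o - 4)*(o - 1)*(o + 4)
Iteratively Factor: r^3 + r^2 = (r + 1)*(r^2) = r*(r + 1)*(r)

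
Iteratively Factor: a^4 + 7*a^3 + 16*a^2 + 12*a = (a)*(a^3 + 7*a^2 + 16*a + 12) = a*(a + 2)*(a^2 + 5*a + 6) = a*(a + 2)^2*(a + 3)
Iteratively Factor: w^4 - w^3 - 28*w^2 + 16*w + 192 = (w - 4)*(w^3 + 3*w^2 - 16*w - 48) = (w - 4)*(w + 4)*(w^2 - w - 12) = (w - 4)^2*(w + 4)*(w + 3)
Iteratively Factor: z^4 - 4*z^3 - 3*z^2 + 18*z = (z - 3)*(z^3 - z^2 - 6*z) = (z - 3)^2*(z^2 + 2*z) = z*(z - 3)^2*(z + 2)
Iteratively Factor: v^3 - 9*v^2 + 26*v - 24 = (v - 3)*(v^2 - 6*v + 8) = (v - 4)*(v - 3)*(v - 2)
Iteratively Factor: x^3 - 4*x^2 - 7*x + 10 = (x - 5)*(x^2 + x - 2) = (x - 5)*(x + 2)*(x - 1)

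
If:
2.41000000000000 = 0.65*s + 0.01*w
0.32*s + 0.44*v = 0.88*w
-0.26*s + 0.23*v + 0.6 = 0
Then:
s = 3.68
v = 1.55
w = 2.11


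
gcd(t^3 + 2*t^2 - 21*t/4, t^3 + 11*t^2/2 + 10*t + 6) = 1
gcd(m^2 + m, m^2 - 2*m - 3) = m + 1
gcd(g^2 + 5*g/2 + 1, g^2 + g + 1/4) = g + 1/2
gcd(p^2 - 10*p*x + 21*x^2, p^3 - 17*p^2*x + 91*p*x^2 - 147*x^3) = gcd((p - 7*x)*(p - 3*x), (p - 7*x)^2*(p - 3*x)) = p^2 - 10*p*x + 21*x^2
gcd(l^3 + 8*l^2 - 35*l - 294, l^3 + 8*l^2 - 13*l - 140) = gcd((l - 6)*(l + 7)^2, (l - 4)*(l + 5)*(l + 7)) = l + 7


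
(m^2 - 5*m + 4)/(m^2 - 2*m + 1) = (m - 4)/(m - 1)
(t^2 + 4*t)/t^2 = (t + 4)/t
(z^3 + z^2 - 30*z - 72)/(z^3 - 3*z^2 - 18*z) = (z + 4)/z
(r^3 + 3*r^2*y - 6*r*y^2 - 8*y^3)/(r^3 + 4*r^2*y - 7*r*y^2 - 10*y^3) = (r + 4*y)/(r + 5*y)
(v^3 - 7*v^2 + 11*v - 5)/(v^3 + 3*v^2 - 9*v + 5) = (v - 5)/(v + 5)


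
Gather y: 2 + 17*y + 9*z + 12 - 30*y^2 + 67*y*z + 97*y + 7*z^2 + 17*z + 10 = -30*y^2 + y*(67*z + 114) + 7*z^2 + 26*z + 24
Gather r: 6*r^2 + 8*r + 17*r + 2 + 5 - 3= 6*r^2 + 25*r + 4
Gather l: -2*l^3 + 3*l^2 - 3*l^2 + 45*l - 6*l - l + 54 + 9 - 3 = -2*l^3 + 38*l + 60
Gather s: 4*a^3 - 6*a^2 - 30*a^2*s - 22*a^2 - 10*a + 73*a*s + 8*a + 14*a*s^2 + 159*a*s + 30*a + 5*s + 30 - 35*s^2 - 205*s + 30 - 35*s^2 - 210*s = 4*a^3 - 28*a^2 + 28*a + s^2*(14*a - 70) + s*(-30*a^2 + 232*a - 410) + 60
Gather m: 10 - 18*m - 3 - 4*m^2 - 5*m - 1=-4*m^2 - 23*m + 6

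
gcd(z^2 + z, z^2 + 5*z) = z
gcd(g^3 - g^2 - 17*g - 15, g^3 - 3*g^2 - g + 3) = g + 1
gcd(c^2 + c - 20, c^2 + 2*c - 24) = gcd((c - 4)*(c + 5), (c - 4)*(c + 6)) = c - 4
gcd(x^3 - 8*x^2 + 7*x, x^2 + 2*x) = x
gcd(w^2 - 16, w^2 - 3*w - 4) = w - 4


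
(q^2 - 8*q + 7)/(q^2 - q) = (q - 7)/q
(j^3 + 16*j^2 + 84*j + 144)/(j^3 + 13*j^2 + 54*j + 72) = (j + 6)/(j + 3)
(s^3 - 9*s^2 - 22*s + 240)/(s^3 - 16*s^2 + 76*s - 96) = (s + 5)/(s - 2)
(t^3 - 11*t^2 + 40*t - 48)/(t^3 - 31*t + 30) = (t^3 - 11*t^2 + 40*t - 48)/(t^3 - 31*t + 30)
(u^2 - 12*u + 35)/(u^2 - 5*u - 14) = (u - 5)/(u + 2)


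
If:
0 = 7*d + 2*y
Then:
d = -2*y/7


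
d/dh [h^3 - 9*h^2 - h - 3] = 3*h^2 - 18*h - 1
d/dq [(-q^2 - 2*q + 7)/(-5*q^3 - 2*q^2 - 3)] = (-q*(15*q + 4)*(q^2 + 2*q - 7) + 2*(q + 1)*(5*q^3 + 2*q^2 + 3))/(5*q^3 + 2*q^2 + 3)^2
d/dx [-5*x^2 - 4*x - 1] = -10*x - 4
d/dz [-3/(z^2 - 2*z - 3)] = 6*(z - 1)/(-z^2 + 2*z + 3)^2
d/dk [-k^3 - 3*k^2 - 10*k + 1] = -3*k^2 - 6*k - 10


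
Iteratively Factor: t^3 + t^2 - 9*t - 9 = (t - 3)*(t^2 + 4*t + 3) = (t - 3)*(t + 3)*(t + 1)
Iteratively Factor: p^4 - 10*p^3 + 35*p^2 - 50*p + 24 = (p - 2)*(p^3 - 8*p^2 + 19*p - 12) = (p - 3)*(p - 2)*(p^2 - 5*p + 4) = (p - 3)*(p - 2)*(p - 1)*(p - 4)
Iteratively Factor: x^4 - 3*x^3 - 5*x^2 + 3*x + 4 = (x + 1)*(x^3 - 4*x^2 - x + 4) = (x - 4)*(x + 1)*(x^2 - 1) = (x - 4)*(x + 1)^2*(x - 1)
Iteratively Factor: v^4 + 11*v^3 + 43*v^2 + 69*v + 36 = (v + 3)*(v^3 + 8*v^2 + 19*v + 12) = (v + 3)^2*(v^2 + 5*v + 4) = (v + 3)^2*(v + 4)*(v + 1)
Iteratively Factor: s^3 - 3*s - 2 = (s - 2)*(s^2 + 2*s + 1) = (s - 2)*(s + 1)*(s + 1)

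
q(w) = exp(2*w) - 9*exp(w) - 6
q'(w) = 2*exp(2*w) - 9*exp(w)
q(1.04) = -23.46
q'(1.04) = -9.45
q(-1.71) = -7.60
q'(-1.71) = -1.56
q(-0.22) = -12.58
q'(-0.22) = -5.93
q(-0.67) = -10.34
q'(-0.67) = -4.08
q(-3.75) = -6.21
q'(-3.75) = -0.21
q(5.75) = 95882.06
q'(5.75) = 194603.83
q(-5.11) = -6.05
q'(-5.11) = -0.05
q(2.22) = -4.09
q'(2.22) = 86.68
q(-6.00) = -6.02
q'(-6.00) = -0.02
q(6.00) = 159117.93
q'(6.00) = 321878.72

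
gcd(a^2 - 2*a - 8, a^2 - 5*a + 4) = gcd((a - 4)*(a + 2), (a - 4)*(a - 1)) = a - 4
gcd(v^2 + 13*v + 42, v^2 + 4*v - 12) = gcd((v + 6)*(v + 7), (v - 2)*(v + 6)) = v + 6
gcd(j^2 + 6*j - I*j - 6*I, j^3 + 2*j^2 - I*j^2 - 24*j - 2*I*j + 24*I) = j^2 + j*(6 - I) - 6*I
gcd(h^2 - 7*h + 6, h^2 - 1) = h - 1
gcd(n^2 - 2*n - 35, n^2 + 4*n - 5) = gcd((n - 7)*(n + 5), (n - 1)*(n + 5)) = n + 5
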